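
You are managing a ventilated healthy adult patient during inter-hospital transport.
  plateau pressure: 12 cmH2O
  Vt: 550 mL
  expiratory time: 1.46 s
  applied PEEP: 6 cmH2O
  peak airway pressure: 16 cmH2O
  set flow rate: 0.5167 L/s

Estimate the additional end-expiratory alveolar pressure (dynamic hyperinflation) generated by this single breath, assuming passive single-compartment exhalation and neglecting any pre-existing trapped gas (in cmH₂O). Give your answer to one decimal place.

0.8

R = (PIP − Pplat)/V̇ = (16 − 12) / 0.5167 = 4.0/0.5167 = 7.741 cmH2O·s/L.
C = Vt/(Pplat − PEEP) = 550.0 / (12 − 6) = 550.0/6.0 = 91.667 mL/cmH2O.
τ = R × C = 7.741 × 0.09167 L/cmH2O = 0.7096 s.
Fraction remaining = e^(−Te/τ) = e^(−1.46/0.7096) = 0.1278; trapped volume = 550.0 × 0.1278 = 70.29 mL.
Additional alveolar pressure from trapping ≈ V_trapped / C = 70.29 / 91.667 = 0.7668 cmH2O.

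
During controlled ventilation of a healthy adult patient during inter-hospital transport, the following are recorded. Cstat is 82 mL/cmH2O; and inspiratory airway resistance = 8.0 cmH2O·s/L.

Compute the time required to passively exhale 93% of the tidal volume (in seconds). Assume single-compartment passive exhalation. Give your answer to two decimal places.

1.74

τ = R × C = 8.0 × 82 mL/cmH2O = 8.0 × 0.082 L/cmH2O = 0.656 s.
Exhaled fraction f = 1 − e^(−t/τ) → t = −τ·ln(1 − f) = −0.656·ln(0.07) = 1.744 s.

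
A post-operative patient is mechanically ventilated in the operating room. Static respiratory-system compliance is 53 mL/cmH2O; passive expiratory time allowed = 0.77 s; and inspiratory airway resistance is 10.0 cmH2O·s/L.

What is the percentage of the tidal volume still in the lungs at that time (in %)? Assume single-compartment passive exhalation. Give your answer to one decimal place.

23.4

τ = R × C = 10.0 × 53 mL/cmH2O = 10.0 × 0.053 L/cmH2O = 0.53 s.
Passive exhalation: V(t)/V₀ = e^(−t/τ) = e^(−0.77/0.53) = 0.2339.
Fraction remaining = 0.2339 → 23.39%.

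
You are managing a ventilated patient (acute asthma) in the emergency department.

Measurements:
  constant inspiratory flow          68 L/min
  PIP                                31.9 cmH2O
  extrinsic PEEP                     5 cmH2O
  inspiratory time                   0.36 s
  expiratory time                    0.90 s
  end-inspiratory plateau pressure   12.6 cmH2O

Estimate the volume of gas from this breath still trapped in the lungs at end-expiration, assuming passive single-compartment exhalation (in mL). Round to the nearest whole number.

152

Flow: 68 L/min ÷ 60 = 1.1333 L/s.
Vt = flow × Ti = 1.1333 L/s × 0.36 s × 1000 mL/L = 407.99 mL.
R = (PIP − Pplat)/V̇ = (31.9 − 12.6) / 1.1333 = 19.3/1.1333 = 17.03 cmH2O·s/L.
C = Vt/(Pplat − PEEP) = 407.99 / (12.6 − 5) = 407.99/7.6 = 53.683 mL/cmH2O.
τ = R × C = 17.03 × 0.05368 L/cmH2O = 0.9142 s.
Fraction remaining = e^(−Te/τ) = e^(−0.90/0.9142) = 0.3736.
Trapped volume = 407.99 × 0.3736 = 152.43 mL.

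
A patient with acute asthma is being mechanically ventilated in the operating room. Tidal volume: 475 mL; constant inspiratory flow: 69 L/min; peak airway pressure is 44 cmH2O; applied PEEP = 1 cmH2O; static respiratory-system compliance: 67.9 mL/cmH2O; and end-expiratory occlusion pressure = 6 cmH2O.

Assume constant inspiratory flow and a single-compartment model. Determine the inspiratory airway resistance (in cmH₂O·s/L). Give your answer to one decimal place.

27.0

Flow: 69 L/min ÷ 60 = 1.15 L/s.
Total PEEP = 6 cmH2O (set 1 + intrinsic 5); this is the baseline alveolar pressure.
Equation of motion (constant flow): PIP = Vt/C + R·V̇ + PEEP.
R·V̇ = PIP − Vt/C − PEEP = 44 − 475/67.9 − 6 = 44 − 6.996 − 6 = 31.004 cmH2O.
R = 31.004 / 1.15 = 26.96 cmH2O·s/L.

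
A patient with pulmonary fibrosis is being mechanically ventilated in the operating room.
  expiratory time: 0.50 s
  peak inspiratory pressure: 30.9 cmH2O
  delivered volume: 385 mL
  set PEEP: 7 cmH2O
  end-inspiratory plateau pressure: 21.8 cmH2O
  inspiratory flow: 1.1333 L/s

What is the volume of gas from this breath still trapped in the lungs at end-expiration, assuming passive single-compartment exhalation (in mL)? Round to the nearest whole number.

R = (PIP − Pplat)/V̇ = (30.9 − 21.8) / 1.1333 = 9.1/1.1333 = 8.03 cmH2O·s/L.
C = Vt/(Pplat − PEEP) = 385.0 / (21.8 − 7) = 385.0/14.8 = 26.014 mL/cmH2O.
τ = R × C = 8.03 × 0.02601 L/cmH2O = 0.2089 s.
Fraction remaining = e^(−Te/τ) = e^(−0.50/0.2089) = 0.09131.
Trapped volume = 385.0 × 0.09131 = 35.154 mL.

35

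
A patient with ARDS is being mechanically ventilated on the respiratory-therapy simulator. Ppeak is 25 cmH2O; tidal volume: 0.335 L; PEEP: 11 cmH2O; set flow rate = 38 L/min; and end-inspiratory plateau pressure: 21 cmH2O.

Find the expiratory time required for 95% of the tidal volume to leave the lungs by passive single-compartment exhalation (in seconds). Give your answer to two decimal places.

0.63

Flow: 38 L/min ÷ 60 = 0.6333 L/s.
R = (PIP − Pplat)/V̇ = (25 − 21) / 0.6333 = 4.0/0.6333 = 6.316 cmH2O·s/L.
C = Vt/(Pplat − PEEP) = 335.0 / (21 − 11) = 335.0/10.0 = 33.5 mL/cmH2O.
τ = R × C = 6.316 × 0.0335 L/cmH2O = 0.2116 s.
t = −τ·ln(1 − 0.95) = −0.2116·ln(0.05) = 0.6339 s.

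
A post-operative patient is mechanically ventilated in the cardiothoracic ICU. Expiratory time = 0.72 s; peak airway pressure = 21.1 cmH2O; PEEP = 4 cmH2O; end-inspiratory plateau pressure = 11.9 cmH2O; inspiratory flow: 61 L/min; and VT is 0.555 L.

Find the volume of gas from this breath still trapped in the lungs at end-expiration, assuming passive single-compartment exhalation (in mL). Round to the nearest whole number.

Flow: 61 L/min ÷ 60 = 1.0167 L/s.
R = (PIP − Pplat)/V̇ = (21.1 − 11.9) / 1.0167 = 9.2/1.0167 = 9.049 cmH2O·s/L.
C = Vt/(Pplat − PEEP) = 555.0 / (11.9 − 4) = 555.0/7.9 = 70.253 mL/cmH2O.
τ = R × C = 9.049 × 0.07025 L/cmH2O = 0.6357 s.
Fraction remaining = e^(−Te/τ) = e^(−0.72/0.6357) = 0.3222.
Trapped volume = 555.0 × 0.3222 = 178.82 mL.

179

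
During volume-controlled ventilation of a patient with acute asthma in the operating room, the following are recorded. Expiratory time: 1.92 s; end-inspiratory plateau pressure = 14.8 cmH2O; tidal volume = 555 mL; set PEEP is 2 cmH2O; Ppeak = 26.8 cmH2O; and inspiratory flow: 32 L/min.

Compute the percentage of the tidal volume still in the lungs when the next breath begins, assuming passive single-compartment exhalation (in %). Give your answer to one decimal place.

Flow: 32 L/min ÷ 60 = 0.5333 L/s.
R = (PIP − Pplat)/V̇ = (26.8 − 14.8) / 0.5333 = 12.0/0.5333 = 22.501 cmH2O·s/L.
C = Vt/(Pplat − PEEP) = 555.0 / (14.8 − 2) = 555.0/12.8 = 43.359 mL/cmH2O.
τ = R × C = 22.501 × 0.04336 L/cmH2O = 0.9756 s.
Fraction remaining at end-expiration = e^(−Te/τ) = e^(−1.92/0.9756) = 0.1397 → 13.97%.

14.0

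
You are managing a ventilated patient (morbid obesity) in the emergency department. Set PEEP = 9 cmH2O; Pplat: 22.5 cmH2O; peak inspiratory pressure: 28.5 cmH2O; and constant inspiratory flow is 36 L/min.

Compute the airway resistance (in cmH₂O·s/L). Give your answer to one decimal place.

10.0

Flow: 36 L/min ÷ 60 = 0.6 L/s.
Raw = (PIP − Pplat) / flow = (28.5 − 22.5) / 0.6 = 6.0 / 0.6 = 10.0 cmH2O·s/L.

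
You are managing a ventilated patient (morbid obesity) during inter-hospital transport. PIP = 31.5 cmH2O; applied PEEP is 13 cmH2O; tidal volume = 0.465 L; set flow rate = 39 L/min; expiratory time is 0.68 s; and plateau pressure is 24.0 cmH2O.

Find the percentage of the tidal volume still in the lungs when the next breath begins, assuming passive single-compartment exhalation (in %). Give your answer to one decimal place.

24.8

Flow: 39 L/min ÷ 60 = 0.65 L/s.
R = (PIP − Pplat)/V̇ = (31.5 − 24.0) / 0.65 = 7.5/0.65 = 11.538 cmH2O·s/L.
C = Vt/(Pplat − PEEP) = 465.0 / (24.0 − 13) = 465.0/11.0 = 42.273 mL/cmH2O.
τ = R × C = 11.538 × 0.04227 L/cmH2O = 0.4877 s.
Fraction remaining at end-expiration = e^(−Te/τ) = e^(−0.68/0.4877) = 0.248 → 24.8%.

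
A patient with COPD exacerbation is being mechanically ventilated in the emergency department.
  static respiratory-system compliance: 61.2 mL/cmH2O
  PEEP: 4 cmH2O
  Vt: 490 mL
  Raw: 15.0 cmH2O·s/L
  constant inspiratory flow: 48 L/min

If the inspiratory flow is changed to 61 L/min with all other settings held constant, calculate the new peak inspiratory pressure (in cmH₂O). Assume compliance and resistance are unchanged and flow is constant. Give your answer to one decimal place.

27.3

Flow: 48 L/min ÷ 60 = 0.8 L/s.
New flow: 61 L/min ÷ 60 = 1.0167 L/s.
PIP = Vt/C + R·V̇ + PEEP (constant-flow equation of motion).
Only the resistive term changes: ΔPIP = R × ΔV̇ = 15.0 × (1.0167 − 0.8) = 15.0 × 0.2167 = 3.251 cmH2O.
Original PIP = 490/61.2 + 15.0×0.8 + 4 = 24.007 cmH2O; new PIP = 24.007 + (3.251) = 27.258 cmH2O.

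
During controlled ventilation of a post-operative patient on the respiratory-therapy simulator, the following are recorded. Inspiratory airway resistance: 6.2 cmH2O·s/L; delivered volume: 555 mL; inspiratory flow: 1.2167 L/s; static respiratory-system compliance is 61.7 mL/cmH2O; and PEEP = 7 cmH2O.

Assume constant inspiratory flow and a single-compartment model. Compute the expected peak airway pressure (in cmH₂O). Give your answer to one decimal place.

23.5

Equation of motion (constant flow): PIP = Vt/C + R·V̇ + PEEP.
PIP = 555/61.7 + 6.2×1.2167 + 7 = 8.995 + 7.544 + 7 = 23.539 cmH2O.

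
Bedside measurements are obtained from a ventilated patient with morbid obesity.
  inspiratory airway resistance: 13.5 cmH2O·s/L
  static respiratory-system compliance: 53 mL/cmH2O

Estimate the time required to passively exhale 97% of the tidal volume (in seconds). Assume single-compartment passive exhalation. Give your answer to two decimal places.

τ = R × C = 13.5 × 53 mL/cmH2O = 13.5 × 0.053 L/cmH2O = 0.7155 s.
Exhaled fraction f = 1 − e^(−t/τ) → t = −τ·ln(1 − f) = −0.7155·ln(0.03) = 2.509 s.

2.51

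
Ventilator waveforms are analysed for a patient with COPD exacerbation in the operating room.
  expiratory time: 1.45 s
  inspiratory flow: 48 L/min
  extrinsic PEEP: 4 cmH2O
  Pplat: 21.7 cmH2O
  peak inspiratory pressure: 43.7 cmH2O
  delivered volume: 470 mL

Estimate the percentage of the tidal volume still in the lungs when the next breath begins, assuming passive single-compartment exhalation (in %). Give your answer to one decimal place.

13.7

Flow: 48 L/min ÷ 60 = 0.8 L/s.
R = (PIP − Pplat)/V̇ = (43.7 − 21.7) / 0.8 = 22.0/0.8 = 27.5 cmH2O·s/L.
C = Vt/(Pplat − PEEP) = 470.0 / (21.7 − 4) = 470.0/17.7 = 26.554 mL/cmH2O.
τ = R × C = 27.5 × 0.02655 L/cmH2O = 0.7301 s.
Fraction remaining at end-expiration = e^(−Te/τ) = e^(−1.45/0.7301) = 0.1372 → 13.72%.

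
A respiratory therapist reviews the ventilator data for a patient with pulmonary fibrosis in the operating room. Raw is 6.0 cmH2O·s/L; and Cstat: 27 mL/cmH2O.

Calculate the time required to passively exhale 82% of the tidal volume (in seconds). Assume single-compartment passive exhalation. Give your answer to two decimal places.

τ = R × C = 6.0 × 27 mL/cmH2O = 6.0 × 0.027 L/cmH2O = 0.162 s.
Exhaled fraction f = 1 − e^(−t/τ) → t = −τ·ln(1 − f) = −0.162·ln(0.18) = 0.2778 s.

0.28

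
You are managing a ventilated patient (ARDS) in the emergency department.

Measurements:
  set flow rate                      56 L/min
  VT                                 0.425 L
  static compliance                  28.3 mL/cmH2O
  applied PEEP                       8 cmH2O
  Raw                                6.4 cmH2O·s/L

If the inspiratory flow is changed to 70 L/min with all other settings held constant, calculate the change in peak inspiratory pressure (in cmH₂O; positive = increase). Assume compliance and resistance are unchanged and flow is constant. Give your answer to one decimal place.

Flow: 56 L/min ÷ 60 = 0.9333 L/s.
New flow: 70 L/min ÷ 60 = 1.1667 L/s.
PIP = Vt/C + R·V̇ + PEEP (constant-flow equation of motion).
Only the resistive term changes: ΔPIP = R × ΔV̇ = 6.4 × (1.1667 − 0.9333) = 6.4 × 0.2334 = 1.494 cmH2O.

1.5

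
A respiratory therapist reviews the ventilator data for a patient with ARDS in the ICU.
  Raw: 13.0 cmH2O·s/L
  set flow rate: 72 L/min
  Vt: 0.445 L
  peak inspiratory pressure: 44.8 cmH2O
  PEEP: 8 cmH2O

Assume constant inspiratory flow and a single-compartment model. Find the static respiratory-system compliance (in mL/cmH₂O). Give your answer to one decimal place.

Flow: 72 L/min ÷ 60 = 1.2 L/s.
Equation of motion (constant flow): PIP = Vt/C + R·V̇ + PEEP.
Vt/C = PIP − R·V̇ − PEEP = 44.8 − 13.0×1.2 − 8 = 44.8 − 15.6 − 8 = 21.2 cmH2O.
C = Vt / 21.2 = 445 / 21.2 = 20.991 mL/cmH2O.

21.0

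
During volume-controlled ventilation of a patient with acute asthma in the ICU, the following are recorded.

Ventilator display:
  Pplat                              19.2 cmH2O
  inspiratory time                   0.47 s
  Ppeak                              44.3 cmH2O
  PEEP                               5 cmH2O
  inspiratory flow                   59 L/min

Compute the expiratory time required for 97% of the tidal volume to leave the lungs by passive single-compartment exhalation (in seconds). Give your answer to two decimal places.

Flow: 59 L/min ÷ 60 = 0.9833 L/s.
Vt = flow × Ti = 0.9833 L/s × 0.47 s × 1000 mL/L = 462.15 mL.
R = (PIP − Pplat)/V̇ = (44.3 − 19.2) / 0.9833 = 25.1/0.9833 = 25.526 cmH2O·s/L.
C = Vt/(Pplat − PEEP) = 462.15 / (19.2 − 5) = 462.15/14.2 = 32.546 mL/cmH2O.
τ = R × C = 25.526 × 0.03255 L/cmH2O = 0.8309 s.
t = −τ·ln(1 − 0.97) = −0.8309·ln(0.03) = 2.914 s.

2.91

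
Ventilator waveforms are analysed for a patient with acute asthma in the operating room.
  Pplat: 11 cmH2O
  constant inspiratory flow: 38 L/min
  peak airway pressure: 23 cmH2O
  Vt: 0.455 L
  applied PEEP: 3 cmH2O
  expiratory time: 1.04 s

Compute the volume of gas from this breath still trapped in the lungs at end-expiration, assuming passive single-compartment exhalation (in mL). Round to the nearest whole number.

173

Flow: 38 L/min ÷ 60 = 0.6333 L/s.
R = (PIP − Pplat)/V̇ = (23 − 11) / 0.6333 = 12.0/0.6333 = 18.948 cmH2O·s/L.
C = Vt/(Pplat − PEEP) = 455.0 / (11 − 3) = 455.0/8.0 = 56.875 mL/cmH2O.
τ = R × C = 18.948 × 0.05688 L/cmH2O = 1.078 s.
Fraction remaining = e^(−Te/τ) = e^(−1.04/1.078) = 0.3811.
Trapped volume = 455.0 × 0.3811 = 173.4 mL.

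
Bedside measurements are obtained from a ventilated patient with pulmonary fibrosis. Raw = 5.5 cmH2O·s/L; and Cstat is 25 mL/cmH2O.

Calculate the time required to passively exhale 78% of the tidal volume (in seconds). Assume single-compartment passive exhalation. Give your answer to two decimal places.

0.21

τ = R × C = 5.5 × 25 mL/cmH2O = 5.5 × 0.025 L/cmH2O = 0.1375 s.
Exhaled fraction f = 1 − e^(−t/τ) → t = −τ·ln(1 − f) = −0.1375·ln(0.22) = 0.2082 s.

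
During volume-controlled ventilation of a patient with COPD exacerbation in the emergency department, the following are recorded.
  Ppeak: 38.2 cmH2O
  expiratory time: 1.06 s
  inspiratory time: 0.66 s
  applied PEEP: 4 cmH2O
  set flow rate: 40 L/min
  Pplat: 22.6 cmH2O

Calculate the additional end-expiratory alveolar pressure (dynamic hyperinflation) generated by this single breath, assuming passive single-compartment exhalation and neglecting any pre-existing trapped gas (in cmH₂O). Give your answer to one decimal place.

Flow: 40 L/min ÷ 60 = 0.6667 L/s.
Vt = flow × Ti = 0.6667 L/s × 0.66 s × 1000 mL/L = 440.02 mL.
R = (PIP − Pplat)/V̇ = (38.2 − 22.6) / 0.6667 = 15.6/0.6667 = 23.399 cmH2O·s/L.
C = Vt/(Pplat − PEEP) = 440.02 / (22.6 − 4) = 440.02/18.6 = 23.657 mL/cmH2O.
τ = R × C = 23.399 × 0.02366 L/cmH2O = 0.5536 s.
Fraction remaining = e^(−Te/τ) = e^(−1.06/0.5536) = 0.1474; trapped volume = 440.02 × 0.1474 = 64.859 mL.
Additional alveolar pressure from trapping ≈ V_trapped / C = 64.859 / 23.657 = 2.742 cmH2O.

2.7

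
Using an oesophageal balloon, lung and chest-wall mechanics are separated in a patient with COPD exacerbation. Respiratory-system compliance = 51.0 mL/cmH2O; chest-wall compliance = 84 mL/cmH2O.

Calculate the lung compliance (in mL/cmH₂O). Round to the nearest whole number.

130

1/CL = 1/Crs − 1/Ccw.
1/CL = 1/51.0 − 1/84 = 0.007703.
CL = 129.82 mL/cmH2O.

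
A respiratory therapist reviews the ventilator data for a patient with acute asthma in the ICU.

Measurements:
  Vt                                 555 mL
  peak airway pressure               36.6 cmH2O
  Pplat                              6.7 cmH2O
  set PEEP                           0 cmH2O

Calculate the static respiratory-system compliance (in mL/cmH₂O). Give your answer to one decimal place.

82.8

Cstat = Vt / (Pplat − PEEP) = 555 / (6.7 − 0) = 555 / 6.7 = 82.836 mL/cmH2O.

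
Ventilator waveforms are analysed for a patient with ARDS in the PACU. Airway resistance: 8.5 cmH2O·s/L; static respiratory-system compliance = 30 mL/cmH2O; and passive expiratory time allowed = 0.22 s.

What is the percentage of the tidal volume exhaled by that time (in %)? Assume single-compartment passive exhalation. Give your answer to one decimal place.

τ = R × C = 8.5 × 30 mL/cmH2O = 8.5 × 0.030 L/cmH2O = 0.255 s.
Passive exhalation: V(t)/V₀ = e^(−t/τ) = e^(−0.22/0.255) = 0.422.
Fraction exhaled = 1 − 0.422 = 0.578 → 57.8%.

57.8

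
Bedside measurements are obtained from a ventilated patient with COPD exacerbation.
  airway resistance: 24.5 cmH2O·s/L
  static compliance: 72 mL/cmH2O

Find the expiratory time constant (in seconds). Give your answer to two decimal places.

1.76

τ = R × C = 24.5 × 72 mL/cmH2O = 24.5 × 0.072 L/cmH2O = 1.764 s.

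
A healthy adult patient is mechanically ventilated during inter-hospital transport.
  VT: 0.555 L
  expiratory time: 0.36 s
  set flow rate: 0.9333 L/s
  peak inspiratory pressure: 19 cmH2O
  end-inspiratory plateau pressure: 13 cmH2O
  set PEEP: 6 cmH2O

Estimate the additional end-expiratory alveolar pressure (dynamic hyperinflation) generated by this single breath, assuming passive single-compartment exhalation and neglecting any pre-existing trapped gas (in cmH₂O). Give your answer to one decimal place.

3.5

R = (PIP − Pplat)/V̇ = (19 − 13) / 0.9333 = 6.0/0.9333 = 6.429 cmH2O·s/L.
C = Vt/(Pplat − PEEP) = 555.0 / (13 − 6) = 555.0/7.0 = 79.286 mL/cmH2O.
τ = R × C = 6.429 × 0.07929 L/cmH2O = 0.5098 s.
Fraction remaining = e^(−Te/τ) = e^(−0.36/0.5098) = 0.4935; trapped volume = 555.0 × 0.4935 = 273.89 mL.
Additional alveolar pressure from trapping ≈ V_trapped / C = 273.89 / 79.286 = 3.454 cmH2O.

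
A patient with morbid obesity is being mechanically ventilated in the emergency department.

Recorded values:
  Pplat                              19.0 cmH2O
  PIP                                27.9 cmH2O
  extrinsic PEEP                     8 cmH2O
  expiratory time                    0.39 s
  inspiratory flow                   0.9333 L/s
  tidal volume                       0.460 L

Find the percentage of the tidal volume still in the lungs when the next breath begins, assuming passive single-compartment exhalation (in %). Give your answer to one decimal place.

37.6

R = (PIP − Pplat)/V̇ = (27.9 − 19.0) / 0.9333 = 8.9/0.9333 = 9.536 cmH2O·s/L.
C = Vt/(Pplat − PEEP) = 460.0 / (19.0 − 8) = 460.0/11.0 = 41.818 mL/cmH2O.
τ = R × C = 9.536 × 0.04182 L/cmH2O = 0.3988 s.
Fraction remaining at end-expiration = e^(−Te/τ) = e^(−0.39/0.3988) = 0.3761 → 37.61%.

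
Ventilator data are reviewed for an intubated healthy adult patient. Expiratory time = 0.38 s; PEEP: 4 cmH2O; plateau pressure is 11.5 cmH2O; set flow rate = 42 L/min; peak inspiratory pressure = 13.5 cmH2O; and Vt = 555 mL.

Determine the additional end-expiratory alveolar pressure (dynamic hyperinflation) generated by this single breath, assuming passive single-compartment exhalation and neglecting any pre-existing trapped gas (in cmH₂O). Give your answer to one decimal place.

Flow: 42 L/min ÷ 60 = 0.7 L/s.
R = (PIP − Pplat)/V̇ = (13.5 − 11.5) / 0.7 = 2.0/0.7 = 2.857 cmH2O·s/L.
C = Vt/(Pplat − PEEP) = 555.0 / (11.5 − 4) = 555.0/7.5 = 74.0 mL/cmH2O.
τ = R × C = 2.857 × 0.074 L/cmH2O = 0.2114 s.
Fraction remaining = e^(−Te/τ) = e^(−0.38/0.2114) = 0.1657; trapped volume = 555.0 × 0.1657 = 91.964 mL.
Additional alveolar pressure from trapping ≈ V_trapped / C = 91.964 / 74.0 = 1.243 cmH2O.

1.2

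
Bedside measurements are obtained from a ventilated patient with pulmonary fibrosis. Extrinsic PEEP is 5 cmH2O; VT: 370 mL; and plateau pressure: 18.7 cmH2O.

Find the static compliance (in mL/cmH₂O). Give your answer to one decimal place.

27.0

Cstat = Vt / (Pplat − PEEP) = 370 / (18.7 − 5) = 370 / 13.7 = 27.007 mL/cmH2O.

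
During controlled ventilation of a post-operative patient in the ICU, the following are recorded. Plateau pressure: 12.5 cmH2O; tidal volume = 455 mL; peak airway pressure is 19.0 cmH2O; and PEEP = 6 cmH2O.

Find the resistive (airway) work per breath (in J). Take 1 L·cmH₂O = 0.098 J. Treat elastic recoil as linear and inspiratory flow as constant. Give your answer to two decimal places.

0.29

With constant inspiratory flow the resistive pressure is constant at PIP − Pplat = 19.0 − 12.5 = 6.5 cmH2O, so resistive work = 6.5 × 0.455 = 2.958 L·cmH2O.
× 0.098 J/(L·cmH2O) → 0.2899 J.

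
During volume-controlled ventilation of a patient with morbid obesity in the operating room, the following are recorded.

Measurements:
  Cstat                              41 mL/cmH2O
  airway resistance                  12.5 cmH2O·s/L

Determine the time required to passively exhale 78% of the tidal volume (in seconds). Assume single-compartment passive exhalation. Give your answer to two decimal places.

τ = R × C = 12.5 × 41 mL/cmH2O = 12.5 × 0.041 L/cmH2O = 0.5125 s.
Exhaled fraction f = 1 − e^(−t/τ) → t = −τ·ln(1 − f) = −0.5125·ln(0.22) = 0.776 s.

0.78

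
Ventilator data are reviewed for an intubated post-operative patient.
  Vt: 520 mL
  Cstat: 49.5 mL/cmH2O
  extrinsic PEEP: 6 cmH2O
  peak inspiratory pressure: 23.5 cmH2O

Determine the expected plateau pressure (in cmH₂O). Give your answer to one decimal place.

16.5

Pplat = PEEP + Vt / Cstat = 6 + 520 / 49.5 = 6 + 10.505 = 16.505 cmH2O.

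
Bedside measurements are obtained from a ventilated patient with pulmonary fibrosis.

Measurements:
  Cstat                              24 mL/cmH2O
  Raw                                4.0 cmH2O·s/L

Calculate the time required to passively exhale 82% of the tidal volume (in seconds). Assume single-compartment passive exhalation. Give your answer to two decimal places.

0.16

τ = R × C = 4.0 × 24 mL/cmH2O = 4.0 × 0.024 L/cmH2O = 0.096 s.
Exhaled fraction f = 1 − e^(−t/τ) → t = −τ·ln(1 − f) = −0.096·ln(0.18) = 0.1646 s.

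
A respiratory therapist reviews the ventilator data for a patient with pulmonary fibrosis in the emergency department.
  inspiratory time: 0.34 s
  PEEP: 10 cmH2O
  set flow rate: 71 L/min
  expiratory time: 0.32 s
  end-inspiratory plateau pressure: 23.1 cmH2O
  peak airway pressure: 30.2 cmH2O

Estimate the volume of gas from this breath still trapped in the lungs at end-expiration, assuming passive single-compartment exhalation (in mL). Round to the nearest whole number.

Flow: 71 L/min ÷ 60 = 1.1833 L/s.
Vt = flow × Ti = 1.1833 L/s × 0.34 s × 1000 mL/L = 402.32 mL.
R = (PIP − Pplat)/V̇ = (30.2 − 23.1) / 1.1833 = 7.1/1.1833 = 6.0 cmH2O·s/L.
C = Vt/(Pplat − PEEP) = 402.32 / (23.1 − 10) = 402.32/13.1 = 30.711 mL/cmH2O.
τ = R × C = 6.0 × 0.03071 L/cmH2O = 0.1843 s.
Fraction remaining = e^(−Te/τ) = e^(−0.32/0.1843) = 0.1762.
Trapped volume = 402.32 × 0.1762 = 70.889 mL.

71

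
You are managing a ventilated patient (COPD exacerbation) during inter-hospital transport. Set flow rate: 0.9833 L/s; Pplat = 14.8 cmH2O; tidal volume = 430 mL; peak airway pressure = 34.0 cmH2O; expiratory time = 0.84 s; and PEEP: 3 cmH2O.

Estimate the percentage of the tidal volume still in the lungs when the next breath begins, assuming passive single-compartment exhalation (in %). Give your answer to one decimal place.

30.7

R = (PIP − Pplat)/V̇ = (34.0 − 14.8) / 0.9833 = 19.2/0.9833 = 19.526 cmH2O·s/L.
C = Vt/(Pplat − PEEP) = 430.0 / (14.8 − 3) = 430.0/11.8 = 36.441 mL/cmH2O.
τ = R × C = 19.526 × 0.03644 L/cmH2O = 0.7115 s.
Fraction remaining at end-expiration = e^(−Te/τ) = e^(−0.84/0.7115) = 0.3071 → 30.71%.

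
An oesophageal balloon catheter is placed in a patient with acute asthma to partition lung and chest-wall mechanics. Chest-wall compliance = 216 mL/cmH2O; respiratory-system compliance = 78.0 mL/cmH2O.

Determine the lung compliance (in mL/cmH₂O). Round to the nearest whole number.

122

1/CL = 1/Crs − 1/Ccw.
1/CL = 1/78.0 − 1/216 = 0.008191.
CL = 122.09 mL/cmH2O.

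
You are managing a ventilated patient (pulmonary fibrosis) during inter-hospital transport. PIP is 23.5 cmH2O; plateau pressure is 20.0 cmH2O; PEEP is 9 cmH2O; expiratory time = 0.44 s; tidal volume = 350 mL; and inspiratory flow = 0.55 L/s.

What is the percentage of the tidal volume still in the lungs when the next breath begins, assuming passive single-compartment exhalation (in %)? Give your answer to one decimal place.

R = (PIP − Pplat)/V̇ = (23.5 − 20.0) / 0.55 = 3.5/0.55 = 6.364 cmH2O·s/L.
C = Vt/(Pplat − PEEP) = 350.0 / (20.0 − 9) = 350.0/11.0 = 31.818 mL/cmH2O.
τ = R × C = 6.364 × 0.03182 L/cmH2O = 0.2025 s.
Fraction remaining at end-expiration = e^(−Te/τ) = e^(−0.44/0.2025) = 0.1139 → 11.39%.

11.4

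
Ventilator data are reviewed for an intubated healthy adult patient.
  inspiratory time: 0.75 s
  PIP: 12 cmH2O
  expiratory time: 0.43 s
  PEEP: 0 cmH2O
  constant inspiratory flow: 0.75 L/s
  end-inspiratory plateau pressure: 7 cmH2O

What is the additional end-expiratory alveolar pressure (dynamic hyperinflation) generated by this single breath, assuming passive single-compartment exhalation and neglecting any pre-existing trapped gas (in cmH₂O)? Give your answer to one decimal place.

3.1

Vt = flow × Ti = 0.75 L/s × 0.75 s × 1000 mL/L = 562.5 mL.
R = (PIP − Pplat)/V̇ = (12 − 7) / 0.75 = 5.0/0.75 = 6.667 cmH2O·s/L.
C = Vt/(Pplat − PEEP) = 562.5 / (7 − 0) = 562.5/7.0 = 80.357 mL/cmH2O.
τ = R × C = 6.667 × 0.08036 L/cmH2O = 0.5358 s.
Fraction remaining = e^(−Te/τ) = e^(−0.43/0.5358) = 0.4482; trapped volume = 562.5 × 0.4482 = 252.11 mL.
Additional alveolar pressure from trapping ≈ V_trapped / C = 252.11 / 80.357 = 3.137 cmH2O.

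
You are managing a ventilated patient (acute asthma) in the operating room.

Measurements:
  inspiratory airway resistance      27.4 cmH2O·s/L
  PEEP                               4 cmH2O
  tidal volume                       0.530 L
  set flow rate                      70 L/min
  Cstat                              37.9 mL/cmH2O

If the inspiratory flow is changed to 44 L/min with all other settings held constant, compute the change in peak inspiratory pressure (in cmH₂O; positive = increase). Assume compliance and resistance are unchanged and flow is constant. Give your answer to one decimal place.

Flow: 70 L/min ÷ 60 = 1.1667 L/s.
New flow: 44 L/min ÷ 60 = 0.7333 L/s.
PIP = Vt/C + R·V̇ + PEEP (constant-flow equation of motion).
Only the resistive term changes: ΔPIP = R × ΔV̇ = 27.4 × (0.7333 − 1.1667) = 27.4 × -0.4334 = -11.875 cmH2O.

-11.9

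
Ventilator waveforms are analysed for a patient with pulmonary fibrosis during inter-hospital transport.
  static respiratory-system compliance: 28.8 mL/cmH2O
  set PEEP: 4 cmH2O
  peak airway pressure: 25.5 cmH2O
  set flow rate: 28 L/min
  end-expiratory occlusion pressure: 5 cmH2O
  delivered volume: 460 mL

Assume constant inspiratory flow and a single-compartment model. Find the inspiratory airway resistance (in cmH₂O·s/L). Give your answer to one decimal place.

Flow: 28 L/min ÷ 60 = 0.4667 L/s.
Total PEEP = 5 cmH2O (set 4 + intrinsic 1); this is the baseline alveolar pressure.
Equation of motion (constant flow): PIP = Vt/C + R·V̇ + PEEP.
R·V̇ = PIP − Vt/C − PEEP = 25.5 − 460/28.8 − 5 = 25.5 − 15.972 − 5 = 4.528 cmH2O.
R = 4.528 / 0.4667 = 9.702 cmH2O·s/L.

9.7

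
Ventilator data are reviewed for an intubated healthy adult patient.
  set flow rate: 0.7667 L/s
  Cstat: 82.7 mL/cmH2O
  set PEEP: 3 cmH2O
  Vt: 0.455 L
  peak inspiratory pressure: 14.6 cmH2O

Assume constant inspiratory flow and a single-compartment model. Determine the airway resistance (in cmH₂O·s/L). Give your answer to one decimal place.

Equation of motion (constant flow): PIP = Vt/C + R·V̇ + PEEP.
R·V̇ = PIP − Vt/C − PEEP = 14.6 − 455/82.7 − 3 = 14.6 − 5.502 − 3 = 6.098 cmH2O.
R = 6.098 / 0.7667 = 7.954 cmH2O·s/L.

8.0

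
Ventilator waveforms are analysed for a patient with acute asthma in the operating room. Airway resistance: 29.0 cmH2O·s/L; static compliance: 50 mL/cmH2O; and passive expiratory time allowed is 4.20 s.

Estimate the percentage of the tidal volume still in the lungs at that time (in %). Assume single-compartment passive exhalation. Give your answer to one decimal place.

τ = R × C = 29.0 × 50 mL/cmH2O = 29.0 × 0.050 L/cmH2O = 1.45 s.
Passive exhalation: V(t)/V₀ = e^(−t/τ) = e^(−4.20/1.45) = 0.05521.
Fraction remaining = 0.05521 → 5.521%.

5.5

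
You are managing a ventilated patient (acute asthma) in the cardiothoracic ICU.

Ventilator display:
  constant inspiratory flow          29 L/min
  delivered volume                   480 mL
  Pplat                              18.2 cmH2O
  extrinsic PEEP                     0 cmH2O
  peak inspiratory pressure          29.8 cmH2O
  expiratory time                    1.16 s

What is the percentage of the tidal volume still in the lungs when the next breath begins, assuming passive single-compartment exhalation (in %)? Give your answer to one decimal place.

16.0

Flow: 29 L/min ÷ 60 = 0.4833 L/s.
R = (PIP − Pplat)/V̇ = (29.8 − 18.2) / 0.4833 = 11.6/0.4833 = 24.002 cmH2O·s/L.
C = Vt/(Pplat − PEEP) = 480.0 / (18.2 − 0) = 480.0/18.2 = 26.374 mL/cmH2O.
τ = R × C = 24.002 × 0.02637 L/cmH2O = 0.6329 s.
Fraction remaining at end-expiration = e^(−Te/τ) = e^(−1.16/0.6329) = 0.16 → 16.0%.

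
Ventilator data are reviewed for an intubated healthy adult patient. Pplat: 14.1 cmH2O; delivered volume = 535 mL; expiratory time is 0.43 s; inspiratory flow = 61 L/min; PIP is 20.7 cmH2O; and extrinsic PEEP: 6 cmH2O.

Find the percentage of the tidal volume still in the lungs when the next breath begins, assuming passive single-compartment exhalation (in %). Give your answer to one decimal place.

Flow: 61 L/min ÷ 60 = 1.0167 L/s.
R = (PIP − Pplat)/V̇ = (20.7 − 14.1) / 1.0167 = 6.6/1.0167 = 6.492 cmH2O·s/L.
C = Vt/(Pplat − PEEP) = 535.0 / (14.1 − 6) = 535.0/8.1 = 66.049 mL/cmH2O.
τ = R × C = 6.492 × 0.06605 L/cmH2O = 0.4288 s.
Fraction remaining at end-expiration = e^(−Te/τ) = e^(−0.43/0.4288) = 0.3669 → 36.69%.

36.7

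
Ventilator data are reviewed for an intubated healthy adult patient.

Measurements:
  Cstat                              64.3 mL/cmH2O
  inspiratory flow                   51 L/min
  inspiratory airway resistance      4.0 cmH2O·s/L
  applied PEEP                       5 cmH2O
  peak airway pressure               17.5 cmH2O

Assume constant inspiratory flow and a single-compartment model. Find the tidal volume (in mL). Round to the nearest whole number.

585

Flow: 51 L/min ÷ 60 = 0.85 L/s.
Equation of motion (constant flow): PIP = Vt/C + R·V̇ + PEEP.
Vt/C = PIP − R·V̇ − PEEP = 17.5 − 3.4 − 5 = 9.1 cmH2O.
Vt = C × 9.1 = 64.3 × 9.1 = 585.13 mL.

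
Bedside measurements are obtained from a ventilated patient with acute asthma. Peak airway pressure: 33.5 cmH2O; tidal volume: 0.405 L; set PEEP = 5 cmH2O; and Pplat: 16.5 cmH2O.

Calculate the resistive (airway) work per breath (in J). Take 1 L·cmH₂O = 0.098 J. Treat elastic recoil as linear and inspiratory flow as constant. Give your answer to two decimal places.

With constant inspiratory flow the resistive pressure is constant at PIP − Pplat = 33.5 − 16.5 = 17.0 cmH2O, so resistive work = 17.0 × 0.405 = 6.885 L·cmH2O.
× 0.098 J/(L·cmH2O) → 0.6747 J.

0.67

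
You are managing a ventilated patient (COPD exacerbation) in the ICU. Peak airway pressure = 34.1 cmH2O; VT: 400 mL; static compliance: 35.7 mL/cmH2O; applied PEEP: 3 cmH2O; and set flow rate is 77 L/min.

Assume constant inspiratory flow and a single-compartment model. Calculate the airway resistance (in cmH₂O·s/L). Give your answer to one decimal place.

Flow: 77 L/min ÷ 60 = 1.2833 L/s.
Equation of motion (constant flow): PIP = Vt/C + R·V̇ + PEEP.
R·V̇ = PIP − Vt/C − PEEP = 34.1 − 400/35.7 − 3 = 34.1 − 11.204 − 3 = 19.896 cmH2O.
R = 19.896 / 1.2833 = 15.504 cmH2O·s/L.

15.5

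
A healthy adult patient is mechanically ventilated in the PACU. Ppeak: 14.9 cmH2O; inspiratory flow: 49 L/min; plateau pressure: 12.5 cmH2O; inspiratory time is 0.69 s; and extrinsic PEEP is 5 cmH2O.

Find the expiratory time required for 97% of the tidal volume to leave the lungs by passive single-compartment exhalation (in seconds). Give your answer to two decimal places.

0.77

Flow: 49 L/min ÷ 60 = 0.8167 L/s.
Vt = flow × Ti = 0.8167 L/s × 0.69 s × 1000 mL/L = 563.52 mL.
R = (PIP − Pplat)/V̇ = (14.9 − 12.5) / 0.8167 = 2.4/0.8167 = 2.939 cmH2O·s/L.
C = Vt/(Pplat − PEEP) = 563.52 / (12.5 − 5) = 563.52/7.5 = 75.136 mL/cmH2O.
τ = R × C = 2.939 × 0.07514 L/cmH2O = 0.2208 s.
t = −τ·ln(1 − 0.97) = −0.2208·ln(0.03) = 0.7742 s.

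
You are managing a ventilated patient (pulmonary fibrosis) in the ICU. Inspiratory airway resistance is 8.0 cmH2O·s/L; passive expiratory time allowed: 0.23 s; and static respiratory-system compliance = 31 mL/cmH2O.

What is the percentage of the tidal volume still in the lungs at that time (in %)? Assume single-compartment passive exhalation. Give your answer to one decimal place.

39.6

τ = R × C = 8.0 × 31 mL/cmH2O = 8.0 × 0.031 L/cmH2O = 0.248 s.
Passive exhalation: V(t)/V₀ = e^(−t/τ) = e^(−0.23/0.248) = 0.3956.
Fraction remaining = 0.3956 → 39.56%.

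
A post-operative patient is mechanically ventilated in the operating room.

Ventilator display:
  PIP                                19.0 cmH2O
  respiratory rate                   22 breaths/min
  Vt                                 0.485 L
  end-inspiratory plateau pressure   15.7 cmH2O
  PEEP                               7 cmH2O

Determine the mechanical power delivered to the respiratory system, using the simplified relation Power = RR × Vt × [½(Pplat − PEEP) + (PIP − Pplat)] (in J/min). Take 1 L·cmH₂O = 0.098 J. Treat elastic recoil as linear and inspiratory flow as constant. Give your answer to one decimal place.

Per-breath work = Vt × [½(Pplat−PEEP) + (PIP−Pplat)] = 0.485 × [0.5×8.7 + 3.3] = 0.485 × 7.65 = 3.71 L·cmH2O.
Power = 22 × 3.71 = 81.62 L·cmH2O/min.
× 0.098 J/(L·cmH2O) → 7.999 J/min.

8.0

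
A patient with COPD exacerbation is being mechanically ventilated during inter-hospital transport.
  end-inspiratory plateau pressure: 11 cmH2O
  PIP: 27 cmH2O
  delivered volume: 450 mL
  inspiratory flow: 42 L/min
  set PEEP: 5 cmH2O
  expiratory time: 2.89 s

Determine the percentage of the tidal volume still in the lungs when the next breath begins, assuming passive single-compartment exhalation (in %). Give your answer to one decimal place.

18.5

Flow: 42 L/min ÷ 60 = 0.7 L/s.
R = (PIP − Pplat)/V̇ = (27 − 11) / 0.7 = 16.0/0.7 = 22.857 cmH2O·s/L.
C = Vt/(Pplat − PEEP) = 450.0 / (11 − 5) = 450.0/6.0 = 75.0 mL/cmH2O.
τ = R × C = 22.857 × 0.075 L/cmH2O = 1.714 s.
Fraction remaining at end-expiration = e^(−Te/τ) = e^(−2.89/1.714) = 0.1852 → 18.52%.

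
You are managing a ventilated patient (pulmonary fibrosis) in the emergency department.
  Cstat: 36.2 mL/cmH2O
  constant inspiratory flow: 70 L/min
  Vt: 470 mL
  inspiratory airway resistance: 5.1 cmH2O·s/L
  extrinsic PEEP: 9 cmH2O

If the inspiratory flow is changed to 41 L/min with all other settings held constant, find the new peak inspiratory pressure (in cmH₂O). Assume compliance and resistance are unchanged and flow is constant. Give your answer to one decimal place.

Flow: 70 L/min ÷ 60 = 1.1667 L/s.
New flow: 41 L/min ÷ 60 = 0.6833 L/s.
PIP = Vt/C + R·V̇ + PEEP (constant-flow equation of motion).
Only the resistive term changes: ΔPIP = R × ΔV̇ = 5.1 × (0.6833 − 1.1667) = 5.1 × -0.4834 = -2.465 cmH2O.
Original PIP = 470/36.2 + 5.1×1.1667 + 9 = 27.934 cmH2O; new PIP = 27.934 + (-2.465) = 25.469 cmH2O.

25.5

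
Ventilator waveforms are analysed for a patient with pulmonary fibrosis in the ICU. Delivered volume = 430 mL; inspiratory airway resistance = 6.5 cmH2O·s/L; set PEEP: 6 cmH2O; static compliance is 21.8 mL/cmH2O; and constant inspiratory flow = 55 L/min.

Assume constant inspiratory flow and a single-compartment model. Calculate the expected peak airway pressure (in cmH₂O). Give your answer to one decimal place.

Flow: 55 L/min ÷ 60 = 0.9167 L/s.
Equation of motion (constant flow): PIP = Vt/C + R·V̇ + PEEP.
PIP = 430/21.8 + 6.5×0.9167 + 6 = 19.725 + 5.959 + 6 = 31.684 cmH2O.

31.7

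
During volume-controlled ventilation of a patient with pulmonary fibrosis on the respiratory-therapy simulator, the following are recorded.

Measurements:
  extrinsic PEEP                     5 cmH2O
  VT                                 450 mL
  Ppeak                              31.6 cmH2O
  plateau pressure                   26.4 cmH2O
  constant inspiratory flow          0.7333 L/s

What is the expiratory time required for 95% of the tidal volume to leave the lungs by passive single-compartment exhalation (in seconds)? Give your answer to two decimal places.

0.45

R = (PIP − Pplat)/V̇ = (31.6 − 26.4) / 0.7333 = 5.2/0.7333 = 7.091 cmH2O·s/L.
C = Vt/(Pplat − PEEP) = 450.0 / (26.4 − 5) = 450.0/21.4 = 21.028 mL/cmH2O.
τ = R × C = 7.091 × 0.02103 L/cmH2O = 0.1491 s.
t = −τ·ln(1 − 0.95) = −0.1491·ln(0.05) = 0.4467 s.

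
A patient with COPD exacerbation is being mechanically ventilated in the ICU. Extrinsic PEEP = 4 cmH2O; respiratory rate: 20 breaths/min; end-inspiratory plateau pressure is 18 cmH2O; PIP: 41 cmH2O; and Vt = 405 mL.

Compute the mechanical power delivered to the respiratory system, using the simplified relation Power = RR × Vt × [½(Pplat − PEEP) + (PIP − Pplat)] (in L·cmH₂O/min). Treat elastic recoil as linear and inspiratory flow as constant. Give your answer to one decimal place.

Per-breath work = Vt × [½(Pplat−PEEP) + (PIP−Pplat)] = 0.405 × [0.5×14.0 + 23.0] = 0.405 × 30.0 = 12.15 L·cmH2O.
Power = 20 × 12.15 = 243.0 L·cmH2O/min.

243.0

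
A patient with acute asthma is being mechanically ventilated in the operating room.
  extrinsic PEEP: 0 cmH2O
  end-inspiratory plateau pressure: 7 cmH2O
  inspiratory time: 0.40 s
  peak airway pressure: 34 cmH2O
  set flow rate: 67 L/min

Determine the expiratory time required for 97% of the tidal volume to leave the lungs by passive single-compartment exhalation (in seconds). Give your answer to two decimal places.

5.41

Flow: 67 L/min ÷ 60 = 1.1167 L/s.
Vt = flow × Ti = 1.1167 L/s × 0.40 s × 1000 mL/L = 446.68 mL.
R = (PIP − Pplat)/V̇ = (34 − 7) / 1.1167 = 27.0/1.1167 = 24.178 cmH2O·s/L.
C = Vt/(Pplat − PEEP) = 446.68 / (7 − 0) = 446.68/7.0 = 63.811 mL/cmH2O.
τ = R × C = 24.178 × 0.06381 L/cmH2O = 1.543 s.
t = −τ·ln(1 − 0.97) = −1.543·ln(0.03) = 5.411 s.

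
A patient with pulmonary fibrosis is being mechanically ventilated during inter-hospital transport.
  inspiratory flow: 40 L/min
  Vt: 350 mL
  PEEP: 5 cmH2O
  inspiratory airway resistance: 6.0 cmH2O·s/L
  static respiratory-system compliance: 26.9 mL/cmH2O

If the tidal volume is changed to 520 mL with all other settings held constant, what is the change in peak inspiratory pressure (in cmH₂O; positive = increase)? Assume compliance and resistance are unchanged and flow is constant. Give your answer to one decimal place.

6.3

PIP = Vt/C + R·V̇ + PEEP (constant-flow equation of motion).
Only the elastic term changes: ΔPIP = ΔVt / C = (520 − 350) / 26.9 = 6.32 cmH2O.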